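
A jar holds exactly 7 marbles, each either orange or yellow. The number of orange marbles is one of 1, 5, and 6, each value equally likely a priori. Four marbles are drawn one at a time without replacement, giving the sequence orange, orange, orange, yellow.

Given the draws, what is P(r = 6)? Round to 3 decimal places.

0.500

The likelihood of the observed sequence under each hypothesis: P(data | r = 1) = (1/7)(0/6) = 0; P(data | r = 5) = (5/7)(4/6)(3/5)(2/4) = 1/7; P(data | r = 6) = (6/7)(5/6)(4/5)(1/4) = 1/7.
Weighting by the prior gives 1/3 · 0 = 0, 1/3 · 1/7 = 1/21, 1/3 · 1/7 = 1/21; these sum to 2/21.
By Bayes' rule, P(r = 6 | data) = (1/21) / (2/21) = 1/2.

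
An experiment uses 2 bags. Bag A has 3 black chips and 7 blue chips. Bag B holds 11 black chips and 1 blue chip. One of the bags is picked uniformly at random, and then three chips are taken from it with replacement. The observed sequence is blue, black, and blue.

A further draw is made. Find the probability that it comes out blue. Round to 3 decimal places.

0.674

For each hypothesis, P(data | H) works out to: P(data | bag A) = (7/10)(3/10)(7/10) = 0.147; P(data | bag B) = (1/12)(11/12)(1/12) = 0.0063657.
Weighting by the prior gives 1/2 · 0.147 = 0.0735, 1/2 · 0.0063657 = 0.0031829; these sum to 0.076683.
The posterior is then P(bag A | data) = 0.95849, P(bag B | data) = 0.041507.
The predictive probability is P(blue next | data) = (7/10)(0.95849) + (1/12)(0.041507) = 0.6744.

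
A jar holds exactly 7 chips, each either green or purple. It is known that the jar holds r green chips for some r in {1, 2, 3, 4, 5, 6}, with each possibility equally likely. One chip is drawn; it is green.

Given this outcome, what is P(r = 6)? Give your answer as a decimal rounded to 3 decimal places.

For each hypothesis, P(data | H) works out to: P(data | r = 1) = (1/7) = 1/7; P(data | r = 2) = (2/7) = 2/7; P(data | r = 3) = (3/7) = 3/7; P(data | r = 4) = (4/7) = 4/7; P(data | r = 5) = (5/7) = 5/7; P(data | r = 6) = (6/7) = 6/7.
The prior-weighted likelihoods are 1/6 · 1/7 = 1/42, 1/6 · 2/7 = 1/21, 1/6 · 3/7 = 1/14, 1/6 · 4/7 = 2/21, 1/6 · 5/7 = 5/42, 1/6 · 6/7 = 1/7; summing to 1/2.
Hence P(r = 6 | data) = (1/7) / (1/2) = 2/7.

0.286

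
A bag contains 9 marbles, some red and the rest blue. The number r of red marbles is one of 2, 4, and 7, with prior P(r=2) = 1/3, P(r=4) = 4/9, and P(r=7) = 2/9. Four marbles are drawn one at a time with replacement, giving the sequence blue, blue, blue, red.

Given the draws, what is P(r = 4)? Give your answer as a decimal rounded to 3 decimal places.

The likelihood of the observed sequence under each hypothesis: P(data | r = 2) = (7/9)(7/9)(7/9)(2/9) = 0.10456; P(data | r = 4) = (5/9)(5/9)(5/9)(4/9) = 0.076208; P(data | r = 7) = (2/9)(2/9)(2/9)(7/9) = 0.0085353.
The prior-weighted likelihoods are 1/3 · 0.10456 = 0.034852, 4/9 · 0.076208 = 0.03387, 2/9 · 0.0085353 = 0.0018967; summing to 0.070619.
So P(r = 4 | data) = (0.03387) / (0.070619) = 0.47962.

0.480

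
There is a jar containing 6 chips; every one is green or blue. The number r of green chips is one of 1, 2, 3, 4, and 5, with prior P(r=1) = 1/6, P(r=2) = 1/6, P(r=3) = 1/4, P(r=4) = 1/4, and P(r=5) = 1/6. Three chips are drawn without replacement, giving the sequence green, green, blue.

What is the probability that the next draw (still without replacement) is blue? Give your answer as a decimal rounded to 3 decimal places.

0.418

Under each hypothesis, the probability of the observed sequence is: P(data | r = 1) = (1/6)(0/5) = 0; P(data | r = 2) = (2/6)(1/5)(4/4) = 1/15; P(data | r = 3) = (3/6)(2/5)(3/4) = 3/20; P(data | r = 4) = (4/6)(3/5)(2/4) = 1/5; P(data | r = 5) = (5/6)(4/5)(1/4) = 1/6.
The prior-weighted likelihoods are 1/6 · 0 = 0, 1/6 · 1/15 = 1/90, 1/4 · 3/20 = 3/80, 1/4 · 1/5 = 1/20, 1/6 · 1/6 = 1/36; summing to 91/720.
Dividing through by the total gives posterior P(r = 1 | data) = 0, P(r = 2 | data) = 8/91, P(r = 3 | data) = 27/91, P(r = 4 | data) = 36/91, P(r = 5 | data) = 20/91.
Averaging over the posterior, P(blue next | data) = (1)(8/91) + (2/3)(27/91) + (1/3)(36/91) + (0)(20/91) = 38/91.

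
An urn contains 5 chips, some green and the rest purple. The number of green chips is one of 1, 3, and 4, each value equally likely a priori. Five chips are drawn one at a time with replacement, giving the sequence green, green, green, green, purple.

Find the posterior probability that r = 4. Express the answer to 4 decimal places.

0.6066

Under each hypothesis, the probability of the observed sequence is: P(data | r = 1) = (1/5)(1/5)(1/5)(1/5)(4/5) = 0.00128; P(data | r = 3) = (3/5)(3/5)(3/5)(3/5)(2/5) = 0.05184; P(data | r = 4) = (4/5)(4/5)(4/5)(4/5)(1/5) = 0.08192.
Multiplying each by its prior: 1/3 · 0.00128 = 0.00042667, 1/3 · 0.05184 = 0.01728, 1/3 · 0.08192 = 0.027307; these sum to 0.045013.
Therefore the posterior P(r = 4 | data) = (0.027307) / (0.045013) = 0.60664.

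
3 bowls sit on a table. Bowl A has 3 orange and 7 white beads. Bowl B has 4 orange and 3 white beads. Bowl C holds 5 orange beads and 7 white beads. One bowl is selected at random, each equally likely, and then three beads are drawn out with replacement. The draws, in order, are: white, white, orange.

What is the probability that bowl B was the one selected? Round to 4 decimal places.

0.2666

The likelihood of the observed sequence under each hypothesis: P(data | bowl A) = (7/10)(7/10)(3/10) = 0.147; P(data | bowl B) = (3/7)(3/7)(4/7) = 0.10496; P(data | bowl C) = (7/12)(7/12)(5/12) = 0.14178.
Weighting by the prior gives 1/3 · 0.147 = 0.049, 1/3 · 0.10496 = 0.034985, 1/3 · 0.14178 = 0.047261; these sum to 0.13125.
Therefore the posterior P(bowl B | data) = (0.034985) / (0.13125) = 0.26656.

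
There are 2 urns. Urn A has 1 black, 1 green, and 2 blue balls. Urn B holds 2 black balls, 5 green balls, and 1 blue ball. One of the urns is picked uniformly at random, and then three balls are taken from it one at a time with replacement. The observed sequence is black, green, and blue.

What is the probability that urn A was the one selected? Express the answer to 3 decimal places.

The likelihood of the observed sequence under each hypothesis: P(data | urn A) = (1/4)(1/4)(2/4) = 1/32; P(data | urn B) = (2/8)(5/8)(1/8) = 5/256.
The prior-weighted likelihoods are 1/2 · 1/32 = 1/64, 1/2 · 5/256 = 5/512; these sum to 13/512.
Therefore the posterior P(urn A | data) = (1/64) / (13/512) = 8/13.

0.615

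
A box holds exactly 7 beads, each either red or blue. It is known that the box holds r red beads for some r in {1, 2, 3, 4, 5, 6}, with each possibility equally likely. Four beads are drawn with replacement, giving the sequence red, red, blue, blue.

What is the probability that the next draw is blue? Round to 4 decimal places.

The likelihood of the observed sequence under each hypothesis: P(data | r = 1) = (1/7)(1/7)(6/7)(6/7) = 0.014994; P(data | r = 2) = (2/7)(2/7)(5/7)(5/7) = 0.041649; P(data | r = 3) = (3/7)(3/7)(4/7)(4/7) = 0.059975; P(data | r = 4) = (4/7)(4/7)(3/7)(3/7) = 0.059975; P(data | r = 5) = (5/7)(5/7)(2/7)(2/7) = 0.041649; P(data | r = 6) = (6/7)(6/7)(1/7)(1/7) = 0.014994.
The prior-weighted likelihoods are 1/6 · 0.014994 = 0.002499, 1/6 · 0.041649 = 0.0069416, 1/6 · 0.059975 = 0.0099958, 1/6 · 0.059975 = 0.0099958, 1/6 · 0.041649 = 0.0069416, 1/6 · 0.014994 = 0.002499; summing to 0.038873.
Normalising, the posterior is P(r = 1 | data) = 0.064286, P(r = 2 | data) = 0.17857, P(r = 3 | data) = 0.25714, P(r = 4 | data) = 0.25714, P(r = 5 | data) = 0.17857, P(r = 6 | data) = 0.064286.
The predictive probability is P(blue next | data) = (6/7)(0.064286) + (5/7)(0.17857) + (4/7)(0.25714) + (3/7)(0.25714) + (2/7)(0.17857) + (1/7)(0.064286) = 0.5.

0.5000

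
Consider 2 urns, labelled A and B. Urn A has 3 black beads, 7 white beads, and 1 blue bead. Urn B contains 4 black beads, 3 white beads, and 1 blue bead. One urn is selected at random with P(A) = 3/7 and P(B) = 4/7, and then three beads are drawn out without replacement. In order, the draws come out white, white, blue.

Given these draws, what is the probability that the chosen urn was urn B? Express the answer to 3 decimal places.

0.359

Under each hypothesis, the probability of the observed sequence is: P(data | urn A) = (7/11)(6/10)(1/9) = 0.042424; P(data | urn B) = (3/8)(2/7)(1/6) = 0.017857.
Weighting by the prior gives 3/7 · 0.042424 = 0.018182, 4/7 · 0.017857 = 0.010204; with total 0.028386.
So P(urn B | data) = (0.010204) / (0.028386) = 0.35948.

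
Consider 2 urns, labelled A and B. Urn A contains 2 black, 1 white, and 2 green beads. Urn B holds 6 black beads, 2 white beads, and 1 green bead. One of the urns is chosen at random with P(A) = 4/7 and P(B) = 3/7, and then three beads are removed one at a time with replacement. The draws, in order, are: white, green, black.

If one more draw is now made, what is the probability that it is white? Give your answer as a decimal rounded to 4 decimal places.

0.2062

The likelihood of the observed sequence under each hypothesis: P(data | urn A) = (1/5)(2/5)(2/5) = 0.032; P(data | urn B) = (2/9)(1/9)(6/9) = 0.016461.
Weighting by the prior gives 4/7 · 0.032 = 0.018286, 3/7 · 0.016461 = 0.0070547; with total 0.02534.
The posterior is then P(urn A | data) = 0.7216, P(urn B | data) = 0.2784.
Averaging over the posterior, P(white next | data) = (1/5)(0.7216) + (2/9)(0.2784) = 0.20619.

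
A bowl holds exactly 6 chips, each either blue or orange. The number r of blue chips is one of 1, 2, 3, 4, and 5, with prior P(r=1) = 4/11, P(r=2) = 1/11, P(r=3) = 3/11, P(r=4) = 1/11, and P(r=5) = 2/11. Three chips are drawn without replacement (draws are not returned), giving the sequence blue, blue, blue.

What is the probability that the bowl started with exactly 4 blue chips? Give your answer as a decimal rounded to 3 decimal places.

0.148

For each hypothesis, P(data | H) works out to: P(data | r = 1) = (1/6)(0/5) = 0; P(data | r = 2) = (2/6)(1/5)(0/4) = 0; P(data | r = 3) = (3/6)(2/5)(1/4) = 1/20; P(data | r = 4) = (4/6)(3/5)(2/4) = 1/5; P(data | r = 5) = (5/6)(4/5)(3/4) = 1/2.
Multiplying each by its prior: 4/11 · 0 = 0, 1/11 · 0 = 0, 3/11 · 1/20 = 3/220, 1/11 · 1/5 = 1/55, 2/11 · 1/2 = 1/11; these sum to 27/220.
So P(r = 4 | data) = (1/55) / (27/220) = 4/27.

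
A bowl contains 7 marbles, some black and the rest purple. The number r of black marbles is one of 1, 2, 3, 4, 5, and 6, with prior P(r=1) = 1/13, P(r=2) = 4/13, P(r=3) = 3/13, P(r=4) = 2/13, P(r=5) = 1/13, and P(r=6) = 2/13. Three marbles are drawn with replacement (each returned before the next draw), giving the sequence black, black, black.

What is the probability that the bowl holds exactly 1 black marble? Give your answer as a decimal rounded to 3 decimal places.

Under each hypothesis, the probability of the observed sequence is: P(data | r = 1) = (1/7)(1/7)(1/7) = 0.0029155; P(data | r = 2) = (2/7)(2/7)(2/7) = 0.023324; P(data | r = 3) = (3/7)(3/7)(3/7) = 0.078717; P(data | r = 4) = (4/7)(4/7)(4/7) = 0.18659; P(data | r = 5) = (5/7)(5/7)(5/7) = 0.36443; P(data | r = 6) = (6/7)(6/7)(6/7) = 0.62974.
The prior-weighted likelihoods are 1/13 · 0.0029155 = 0.00022427, 4/13 · 0.023324 = 0.0071765, 3/13 · 0.078717 = 0.018166, 2/13 · 0.18659 = 0.028706, 1/13 · 0.36443 = 0.028033, 2/13 · 0.62974 = 0.096883; with total 0.17919.
So P(r = 1 | data) = (0.00022427) / (0.17919) = 0.0012516.

0.001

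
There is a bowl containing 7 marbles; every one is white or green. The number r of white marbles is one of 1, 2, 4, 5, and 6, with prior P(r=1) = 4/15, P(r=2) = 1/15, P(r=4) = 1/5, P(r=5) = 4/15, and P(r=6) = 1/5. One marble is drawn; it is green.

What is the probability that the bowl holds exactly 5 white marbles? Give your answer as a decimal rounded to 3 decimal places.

0.163

Under each hypothesis, the probability of this draw is: P(data | r = 1) = (6/7) = 6/7; P(data | r = 2) = (5/7) = 5/7; P(data | r = 4) = (3/7) = 3/7; P(data | r = 5) = (2/7) = 2/7; P(data | r = 6) = (1/7) = 1/7.
Weighting by the prior gives 4/15 · 6/7 = 8/35, 1/15 · 5/7 = 1/21, 1/5 · 3/7 = 3/35, 4/15 · 2/7 = 8/105, 1/5 · 1/7 = 1/35; summing to 7/15.
So P(r = 5 | data) = (8/105) / (7/15) = 8/49.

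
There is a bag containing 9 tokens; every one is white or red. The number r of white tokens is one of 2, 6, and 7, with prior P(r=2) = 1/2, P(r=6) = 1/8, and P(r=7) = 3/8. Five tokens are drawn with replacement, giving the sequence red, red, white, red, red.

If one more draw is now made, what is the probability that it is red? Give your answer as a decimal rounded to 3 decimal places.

0.758

Under each hypothesis, the probability of the observed sequence is: P(data | r = 2) = (7/9)(7/9)(2/9)(7/9)(7/9) = 0.081322; P(data | r = 6) = (3/9)(3/9)(6/9)(3/9)(3/9) = 0.0082305; P(data | r = 7) = (2/9)(2/9)(7/9)(2/9)(2/9) = 0.0018967.
Multiplying each by its prior: 1/2 · 0.081322 = 0.040661, 1/8 · 0.0082305 = 0.0010288, 3/8 · 0.0018967 = 0.00071127; summing to 0.042401.
Normalising, the posterior is P(r = 2 | data) = 0.95896, P(r = 6 | data) = 0.024264, P(r = 7 | data) = 0.016775.
So P(red next | data) = Σ P(red next | H) P(H | data) = (7/9)(0.95896) + (1/3)(0.024264) + (2/9)(0.016775) = 0.75767.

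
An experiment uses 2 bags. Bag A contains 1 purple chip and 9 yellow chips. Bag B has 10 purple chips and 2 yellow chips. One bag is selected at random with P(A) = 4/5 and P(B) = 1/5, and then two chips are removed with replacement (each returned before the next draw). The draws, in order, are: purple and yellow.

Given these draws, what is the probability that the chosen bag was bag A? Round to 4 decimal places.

Compute the likelihood of the observed sequence for each case: P(data | bag A) = (1/10)(9/10) = 0.09; P(data | bag B) = (10/12)(2/12) = 0.13889.
Weighting by the prior gives 4/5 · 0.09 = 0.072, 1/5 · 0.13889 = 0.027778; with total 0.099778.
By Bayes' rule, P(bag A | data) = (0.072) / (0.099778) = 0.7216.

0.7216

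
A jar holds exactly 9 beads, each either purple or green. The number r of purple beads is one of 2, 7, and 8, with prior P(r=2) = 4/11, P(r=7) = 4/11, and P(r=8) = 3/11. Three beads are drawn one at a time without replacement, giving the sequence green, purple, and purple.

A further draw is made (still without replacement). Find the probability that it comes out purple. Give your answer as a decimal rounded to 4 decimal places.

For each hypothesis, P(data | H) works out to: P(data | r = 2) = (7/9)(2/8)(1/7) = 1/36; P(data | r = 7) = (2/9)(7/8)(6/7) = 1/6; P(data | r = 8) = (1/9)(8/8)(7/7) = 1/9.
Multiplying each by its prior: 4/11 · 1/36 = 1/99, 4/11 · 1/6 = 2/33, 3/11 · 1/9 = 1/33; summing to 10/99.
Dividing through by the total gives posterior P(r = 2 | data) = 1/10, P(r = 7 | data) = 3/5, P(r = 8 | data) = 3/10.
The predictive probability is P(purple next | data) = (0)(1/10) + (5/6)(3/5) + (1)(3/10) = 4/5.

0.8000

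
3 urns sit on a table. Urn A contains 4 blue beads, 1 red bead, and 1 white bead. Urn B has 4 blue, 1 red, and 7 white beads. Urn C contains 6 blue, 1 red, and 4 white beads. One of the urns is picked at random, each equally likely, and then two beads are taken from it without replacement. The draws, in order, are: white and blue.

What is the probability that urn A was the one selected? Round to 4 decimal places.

0.2366

The likelihood of the observed sequence under each hypothesis: P(data | urn A) = (1/6)(4/5) = 2/15; P(data | urn B) = (7/12)(4/11) = 7/33; P(data | urn C) = (4/11)(6/10) = 12/55.
The prior-weighted likelihoods are 1/3 · 2/15 = 2/45, 1/3 · 7/33 = 7/99, 1/3 · 12/55 = 4/55; summing to 31/165.
Hence P(urn A | data) = (2/45) / (31/165) = 22/93.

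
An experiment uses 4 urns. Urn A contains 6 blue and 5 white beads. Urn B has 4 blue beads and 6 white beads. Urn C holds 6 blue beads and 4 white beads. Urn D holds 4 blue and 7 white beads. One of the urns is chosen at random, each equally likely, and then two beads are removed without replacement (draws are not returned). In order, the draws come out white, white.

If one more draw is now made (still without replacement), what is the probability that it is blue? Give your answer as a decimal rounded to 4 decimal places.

0.5412

For each hypothesis, P(data | H) works out to: P(data | urn A) = (5/11)(4/10) = 2/11; P(data | urn B) = (6/10)(5/9) = 1/3; P(data | urn C) = (4/10)(3/9) = 2/15; P(data | urn D) = (7/11)(6/10) = 21/55.
Weighting by the prior gives 1/4 · 2/11 = 1/22, 1/4 · 1/3 = 1/12, 1/4 · 2/15 = 1/30, 1/4 · 21/55 = 21/220; these sum to 17/66.
Dividing through by the total gives posterior P(urn A | data) = 3/17, P(urn B | data) = 11/34, P(urn C | data) = 11/85, P(urn D | data) = 63/170.
So P(blue next | data) = Σ P(blue next | H) P(H | data) = (2/3)(3/17) + (1/2)(11/34) + (3/4)(11/85) + (4/9)(63/170) = 46/85.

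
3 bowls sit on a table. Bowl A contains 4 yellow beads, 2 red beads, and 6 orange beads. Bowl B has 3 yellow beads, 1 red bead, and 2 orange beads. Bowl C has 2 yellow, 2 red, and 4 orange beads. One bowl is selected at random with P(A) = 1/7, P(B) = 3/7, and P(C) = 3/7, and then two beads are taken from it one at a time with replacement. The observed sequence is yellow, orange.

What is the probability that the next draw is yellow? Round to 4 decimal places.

0.3833

For each hypothesis, P(data | H) works out to: P(data | bowl A) = (4/12)(6/12) = 1/6; P(data | bowl B) = (3/6)(2/6) = 1/6; P(data | bowl C) = (2/8)(4/8) = 1/8.
Weighting by the prior gives 1/7 · 1/6 = 1/42, 3/7 · 1/6 = 1/14, 3/7 · 1/8 = 3/56; with total 25/168.
Normalising, the posterior is P(bowl A | data) = 4/25, P(bowl B | data) = 12/25, P(bowl C | data) = 9/25.
So P(yellow next | data) = Σ P(yellow next | H) P(H | data) = (1/3)(4/25) + (1/2)(12/25) + (1/4)(9/25) = 23/60.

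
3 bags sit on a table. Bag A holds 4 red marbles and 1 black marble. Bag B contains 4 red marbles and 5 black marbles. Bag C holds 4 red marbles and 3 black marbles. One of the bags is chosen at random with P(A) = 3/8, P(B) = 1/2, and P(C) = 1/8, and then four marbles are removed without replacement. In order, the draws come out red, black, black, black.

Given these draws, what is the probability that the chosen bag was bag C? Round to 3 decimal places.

0.083

Compute the likelihood of the observed sequence for each case: P(data | bag A) = (4/5)(1/4)(0/3) = 0; P(data | bag B) = (4/9)(5/8)(4/7)(3/6) = 0.079365; P(data | bag C) = (4/7)(3/6)(2/5)(1/4) = 0.028571.
Multiplying each by its prior: 3/8 · 0 = 0, 1/2 · 0.079365 = 0.039683, 1/8 · 0.028571 = 0.0035714; these sum to 0.043254.
Therefore the posterior P(bag C | data) = (0.0035714) / (0.043254) = 0.082569.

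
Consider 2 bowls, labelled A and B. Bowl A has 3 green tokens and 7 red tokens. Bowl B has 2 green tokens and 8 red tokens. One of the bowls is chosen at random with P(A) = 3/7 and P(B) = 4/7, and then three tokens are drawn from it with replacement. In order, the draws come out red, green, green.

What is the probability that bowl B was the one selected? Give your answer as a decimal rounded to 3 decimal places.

0.404

Compute the likelihood of the observed sequence for each case: P(data | bowl A) = (7/10)(3/10)(3/10) = 0.063; P(data | bowl B) = (8/10)(2/10)(2/10) = 0.032.
The prior-weighted likelihoods are 3/7 · 0.063 = 0.027, 4/7 · 0.032 = 0.018286; summing to 0.045286.
By Bayes' rule, P(bowl B | data) = (0.018286) / (0.045286) = 0.40379.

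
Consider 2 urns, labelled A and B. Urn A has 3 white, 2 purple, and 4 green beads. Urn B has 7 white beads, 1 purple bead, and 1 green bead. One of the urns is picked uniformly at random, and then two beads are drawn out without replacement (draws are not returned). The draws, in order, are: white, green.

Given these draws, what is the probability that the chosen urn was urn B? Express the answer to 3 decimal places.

For each hypothesis, P(data | H) works out to: P(data | urn A) = (3/9)(4/8) = 1/6; P(data | urn B) = (7/9)(1/8) = 7/72.
Multiplying each by its prior: 1/2 · 1/6 = 1/12, 1/2 · 7/72 = 7/144; summing to 19/144.
Hence P(urn B | data) = (7/144) / (19/144) = 7/19.

0.368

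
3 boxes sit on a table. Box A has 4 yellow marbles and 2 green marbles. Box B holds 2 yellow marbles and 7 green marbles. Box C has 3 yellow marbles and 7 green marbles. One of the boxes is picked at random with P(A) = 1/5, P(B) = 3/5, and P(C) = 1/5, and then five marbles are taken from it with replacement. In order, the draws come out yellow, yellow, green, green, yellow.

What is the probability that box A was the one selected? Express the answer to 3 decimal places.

Compute the likelihood of the observed sequence for each case: P(data | box A) = (4/6)(4/6)(2/6)(2/6)(4/6) = 0.032922; P(data | box B) = (2/9)(2/9)(7/9)(7/9)(2/9) = 0.0066386; P(data | box C) = (3/10)(3/10)(7/10)(7/10)(3/10) = 0.01323.
Multiplying each by its prior: 1/5 · 0.032922 = 0.0065844, 3/5 · 0.0066386 = 0.0039831, 1/5 · 0.01323 = 0.002646; these sum to 0.013213.
Therefore the posterior P(box A | data) = (0.0065844) / (0.013213) = 0.49831.

0.498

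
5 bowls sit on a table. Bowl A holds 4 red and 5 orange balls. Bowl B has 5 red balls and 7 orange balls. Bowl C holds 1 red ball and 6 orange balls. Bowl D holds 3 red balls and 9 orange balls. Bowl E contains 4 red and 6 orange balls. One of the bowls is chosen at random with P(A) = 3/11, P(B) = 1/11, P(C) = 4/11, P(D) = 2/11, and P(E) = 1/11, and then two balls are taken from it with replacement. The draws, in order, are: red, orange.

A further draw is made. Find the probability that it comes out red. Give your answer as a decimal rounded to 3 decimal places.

The likelihood of the observed sequence under each hypothesis: P(data | bowl A) = (4/9)(5/9) = 0.24691; P(data | bowl B) = (5/12)(7/12) = 0.24306; P(data | bowl C) = (1/7)(6/7) = 0.12245; P(data | bowl D) = (3/12)(9/12) = 0.1875; P(data | bowl E) = (4/10)(6/10) = 0.24.
Weighting by the prior gives 3/11 · 0.24691 = 0.06734, 1/11 · 0.24306 = 0.022096, 4/11 · 0.12245 = 0.044527, 2/11 · 0.1875 = 0.034091, 1/11 · 0.24 = 0.021818; these sum to 0.18987.
Normalising, the posterior is P(bowl A | data) = 0.35466, P(bowl B | data) = 0.11637, P(bowl C | data) = 0.23451, P(bowl D | data) = 0.17955, P(bowl E | data) = 0.11491.
The predictive probability is P(red next | data) = (4/9)(0.35466) + (5/12)(0.11637) + (1/7)(0.23451) + (1/4)(0.17955) + (2/5)(0.11491) = 0.33047.

0.330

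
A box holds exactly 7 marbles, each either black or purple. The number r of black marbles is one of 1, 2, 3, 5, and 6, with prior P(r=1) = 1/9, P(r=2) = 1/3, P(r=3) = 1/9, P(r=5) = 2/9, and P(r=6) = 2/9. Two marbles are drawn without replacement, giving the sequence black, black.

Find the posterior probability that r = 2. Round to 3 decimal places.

The likelihood of the observed sequence under each hypothesis: P(data | r = 1) = (1/7)(0/6) = 0; P(data | r = 2) = (2/7)(1/6) = 1/21; P(data | r = 3) = (3/7)(2/6) = 1/7; P(data | r = 5) = (5/7)(4/6) = 10/21; P(data | r = 6) = (6/7)(5/6) = 5/7.
Multiplying each by its prior: 1/9 · 0 = 0, 1/3 · 1/21 = 1/63, 1/9 · 1/7 = 1/63, 2/9 · 10/21 = 20/189, 2/9 · 5/7 = 10/63; with total 8/27.
Hence P(r = 2 | data) = (1/63) / (8/27) = 3/56.

0.054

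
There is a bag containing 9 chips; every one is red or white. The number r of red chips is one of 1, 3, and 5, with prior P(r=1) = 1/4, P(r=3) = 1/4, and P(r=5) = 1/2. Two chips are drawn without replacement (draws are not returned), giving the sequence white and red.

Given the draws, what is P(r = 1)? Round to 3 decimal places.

0.121

Under each hypothesis, the probability of the observed sequence is: P(data | r = 1) = (8/9)(1/8) = 1/9; P(data | r = 3) = (6/9)(3/8) = 1/4; P(data | r = 5) = (4/9)(5/8) = 5/18.
Multiplying each by its prior: 1/4 · 1/9 = 1/36, 1/4 · 1/4 = 1/16, 1/2 · 5/18 = 5/36; these sum to 11/48.
By Bayes' rule, P(r = 1 | data) = (1/36) / (11/48) = 4/33.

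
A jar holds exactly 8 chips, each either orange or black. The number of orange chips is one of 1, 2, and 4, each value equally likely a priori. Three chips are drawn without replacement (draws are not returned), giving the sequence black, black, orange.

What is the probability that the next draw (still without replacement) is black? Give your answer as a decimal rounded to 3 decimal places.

0.728

Compute the likelihood of the observed sequence for each case: P(data | r = 1) = (7/8)(6/7)(1/6) = 1/8; P(data | r = 2) = (6/8)(5/7)(2/6) = 5/28; P(data | r = 4) = (4/8)(3/7)(4/6) = 1/7.
Weighting by the prior gives 1/3 · 1/8 = 1/24, 1/3 · 5/28 = 5/84, 1/3 · 1/7 = 1/21; these sum to 25/168.
The posterior is then P(r = 1 | data) = 7/25, P(r = 2 | data) = 2/5, P(r = 4 | data) = 8/25.
Averaging over the posterior, P(black next | data) = (1)(7/25) + (4/5)(2/5) + (2/5)(8/25) = 91/125.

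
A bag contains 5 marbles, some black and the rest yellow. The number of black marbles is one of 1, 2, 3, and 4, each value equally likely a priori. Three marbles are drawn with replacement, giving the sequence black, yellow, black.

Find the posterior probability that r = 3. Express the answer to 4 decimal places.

0.3600

The likelihood of the observed sequence under each hypothesis: P(data | r = 1) = (1/5)(4/5)(1/5) = 4/125; P(data | r = 2) = (2/5)(3/5)(2/5) = 12/125; P(data | r = 3) = (3/5)(2/5)(3/5) = 18/125; P(data | r = 4) = (4/5)(1/5)(4/5) = 16/125.
Multiplying each by its prior: 1/4 · 4/125 = 1/125, 1/4 · 12/125 = 3/125, 1/4 · 18/125 = 9/250, 1/4 · 16/125 = 4/125; summing to 1/10.
By Bayes' rule, P(r = 3 | data) = (9/250) / (1/10) = 9/25.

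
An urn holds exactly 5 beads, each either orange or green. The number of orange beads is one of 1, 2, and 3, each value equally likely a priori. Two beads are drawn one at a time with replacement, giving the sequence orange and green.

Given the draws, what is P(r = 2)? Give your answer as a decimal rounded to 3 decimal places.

0.375

For each hypothesis, P(data | H) works out to: P(data | r = 1) = (1/5)(4/5) = 4/25; P(data | r = 2) = (2/5)(3/5) = 6/25; P(data | r = 3) = (3/5)(2/5) = 6/25.
Multiplying each by its prior: 1/3 · 4/25 = 4/75, 1/3 · 6/25 = 2/25, 1/3 · 6/25 = 2/25; summing to 16/75.
By Bayes' rule, P(r = 2 | data) = (2/25) / (16/75) = 3/8.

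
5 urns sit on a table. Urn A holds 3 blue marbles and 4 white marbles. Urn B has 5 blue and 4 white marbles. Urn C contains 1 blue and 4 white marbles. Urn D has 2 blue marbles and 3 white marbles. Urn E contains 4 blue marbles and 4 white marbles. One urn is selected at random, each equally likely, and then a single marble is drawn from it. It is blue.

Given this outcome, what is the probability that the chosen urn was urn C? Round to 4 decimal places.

Compute the likelihood of this draw for each case: P(data | urn A) = (3/7) = 0.42857; P(data | urn B) = (5/9) = 0.55556; P(data | urn C) = (1/5) = 0.2; P(data | urn D) = (2/5) = 0.4; P(data | urn E) = (4/8) = 0.5.
Weighting by the prior gives 1/5 · 0.42857 = 0.085714, 1/5 · 0.55556 = 0.11111, 1/5 · 0.2 = 0.04, 1/5 · 0.4 = 0.08, 1/5 · 0.5 = 0.1; with total 0.41683.
By Bayes' rule, P(urn C | data) = (0.04) / (0.41683) = 0.095963.

0.0960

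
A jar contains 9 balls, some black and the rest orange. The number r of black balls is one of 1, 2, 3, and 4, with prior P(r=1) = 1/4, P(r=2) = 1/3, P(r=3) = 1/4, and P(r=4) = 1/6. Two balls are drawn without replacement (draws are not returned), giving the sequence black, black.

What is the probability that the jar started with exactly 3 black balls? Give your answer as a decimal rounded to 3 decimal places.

0.360

For each hypothesis, P(data | H) works out to: P(data | r = 1) = (1/9)(0/8) = 0; P(data | r = 2) = (2/9)(1/8) = 1/36; P(data | r = 3) = (3/9)(2/8) = 1/12; P(data | r = 4) = (4/9)(3/8) = 1/6.
The prior-weighted likelihoods are 1/4 · 0 = 0, 1/3 · 1/36 = 1/108, 1/4 · 1/12 = 1/48, 1/6 · 1/6 = 1/36; with total 25/432.
So P(r = 3 | data) = (1/48) / (25/432) = 9/25.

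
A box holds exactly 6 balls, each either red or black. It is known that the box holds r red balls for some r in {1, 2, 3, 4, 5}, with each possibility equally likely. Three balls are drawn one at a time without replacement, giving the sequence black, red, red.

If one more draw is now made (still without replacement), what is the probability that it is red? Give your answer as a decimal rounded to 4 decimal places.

0.6000

Under each hypothesis, the probability of the observed sequence is: P(data | r = 1) = (5/6)(1/5)(0/4) = 0; P(data | r = 2) = (4/6)(2/5)(1/4) = 1/15; P(data | r = 3) = (3/6)(3/5)(2/4) = 3/20; P(data | r = 4) = (2/6)(4/5)(3/4) = 1/5; P(data | r = 5) = (1/6)(5/5)(4/4) = 1/6.
Weighting by the prior gives 1/5 · 0 = 0, 1/5 · 1/15 = 1/75, 1/5 · 3/20 = 3/100, 1/5 · 1/5 = 1/25, 1/5 · 1/6 = 1/30; with total 7/60.
Normalising, the posterior is P(r = 1 | data) = 0, P(r = 2 | data) = 4/35, P(r = 3 | data) = 9/35, P(r = 4 | data) = 12/35, P(r = 5 | data) = 2/7.
Averaging over the posterior, P(red next | data) = (0)(4/35) + (1/3)(9/35) + (2/3)(12/35) + (1)(2/7) = 3/5.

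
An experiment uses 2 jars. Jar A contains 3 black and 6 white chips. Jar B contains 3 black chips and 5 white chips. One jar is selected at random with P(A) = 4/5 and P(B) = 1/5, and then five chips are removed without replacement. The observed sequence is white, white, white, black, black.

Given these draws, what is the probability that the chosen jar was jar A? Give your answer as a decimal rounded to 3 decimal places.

0.780

Under each hypothesis, the probability of the observed sequence is: P(data | jar A) = (6/9)(5/8)(4/7)(3/6)(2/5) = 1/21; P(data | jar B) = (5/8)(4/7)(3/6)(3/5)(2/4) = 3/56.
Weighting by the prior gives 4/5 · 1/21 = 4/105, 1/5 · 3/56 = 3/280; summing to 41/840.
Hence P(jar A | data) = (4/105) / (41/840) = 32/41.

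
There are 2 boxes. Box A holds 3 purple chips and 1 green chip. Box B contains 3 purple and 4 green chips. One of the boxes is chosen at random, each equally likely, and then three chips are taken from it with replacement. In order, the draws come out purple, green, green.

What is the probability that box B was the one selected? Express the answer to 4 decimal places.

Compute the likelihood of the observed sequence for each case: P(data | box A) = (3/4)(1/4)(1/4) = 0.046875; P(data | box B) = (3/7)(4/7)(4/7) = 0.13994.
Multiplying each by its prior: 1/2 · 0.046875 = 0.023438, 1/2 · 0.13994 = 0.069971; these sum to 0.093408.
Hence P(box B | data) = (0.069971) / (0.093408) = 0.74909.

0.7491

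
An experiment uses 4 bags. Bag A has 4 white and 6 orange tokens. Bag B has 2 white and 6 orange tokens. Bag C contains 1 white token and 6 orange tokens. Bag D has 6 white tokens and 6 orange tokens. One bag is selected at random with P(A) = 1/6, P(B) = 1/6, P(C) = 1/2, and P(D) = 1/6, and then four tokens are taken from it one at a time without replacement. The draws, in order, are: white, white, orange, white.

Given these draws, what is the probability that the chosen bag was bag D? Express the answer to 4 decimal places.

0.6796

Compute the likelihood of the observed sequence for each case: P(data | bag A) = (4/10)(3/9)(6/8)(2/7) = 0.028571; P(data | bag B) = (2/8)(1/7)(6/6)(0/5) = 0; P(data | bag C) = (1/7)(0/6) = 0; P(data | bag D) = (6/12)(5/11)(6/10)(4/9) = 0.060606.
Weighting by the prior gives 1/6 · 0.028571 = 0.0047619, 1/6 · 0 = 0, 1/2 · 0 = 0, 1/6 · 0.060606 = 0.010101; with total 0.014863.
Therefore the posterior P(bag D | data) = (0.010101) / (0.014863) = 0.67961.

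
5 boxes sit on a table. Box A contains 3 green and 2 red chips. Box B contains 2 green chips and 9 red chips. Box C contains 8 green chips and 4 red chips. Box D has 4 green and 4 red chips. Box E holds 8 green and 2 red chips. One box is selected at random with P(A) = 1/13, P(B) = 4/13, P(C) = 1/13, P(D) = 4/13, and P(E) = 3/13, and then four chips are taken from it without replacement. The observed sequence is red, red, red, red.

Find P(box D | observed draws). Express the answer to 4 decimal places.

0.0360

For each hypothesis, P(data | H) works out to: P(data | box A) = (2/5)(1/4)(0/3) = 0; P(data | box B) = (9/11)(8/10)(7/9)(6/8) = 0.38182; P(data | box C) = (4/12)(3/11)(2/10)(1/9) = 0.0020202; P(data | box D) = (4/8)(3/7)(2/6)(1/5) = 0.014286; P(data | box E) = (2/10)(1/9)(0/8) = 0.
Multiplying each by its prior: 1/13 · 0 = 0, 4/13 · 0.38182 = 0.11748, 1/13 · 0.0020202 = 0.0001554, 4/13 · 0.014286 = 0.0043956, 3/13 · 0 = 0; summing to 0.12203.
So P(box D | data) = (0.0043956) / (0.12203) = 0.03602.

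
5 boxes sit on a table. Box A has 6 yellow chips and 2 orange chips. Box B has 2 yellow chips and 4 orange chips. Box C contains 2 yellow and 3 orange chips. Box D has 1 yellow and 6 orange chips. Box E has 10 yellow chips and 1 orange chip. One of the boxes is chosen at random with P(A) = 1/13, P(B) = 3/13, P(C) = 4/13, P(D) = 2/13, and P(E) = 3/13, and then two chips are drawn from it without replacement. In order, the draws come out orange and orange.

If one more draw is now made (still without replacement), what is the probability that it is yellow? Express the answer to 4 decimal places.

0.4455

For each hypothesis, P(data | H) works out to: P(data | box A) = (2/8)(1/7) = 0.035714; P(data | box B) = (4/6)(3/5) = 0.4; P(data | box C) = (3/5)(2/4) = 0.3; P(data | box D) = (6/7)(5/6) = 0.71429; P(data | box E) = (1/11)(0/10) = 0.
The prior-weighted likelihoods are 1/13 · 0.035714 = 0.0027473, 3/13 · 0.4 = 0.092308, 4/13 · 0.3 = 0.092308, 2/13 · 0.71429 = 0.10989, 3/13 · 0 = 0; with total 0.29725.
The posterior is then P(box A | data) = 0.0092421, P(box B | data) = 0.31054, P(box C | data) = 0.31054, P(box D | data) = 0.36969, P(box E | data) = 0.
Averaging over the posterior, P(yellow next | data) = (1)(0.0092421) + (1/2)(0.31054) + (2/3)(0.31054) + (1/5)(0.36969) = 0.44547.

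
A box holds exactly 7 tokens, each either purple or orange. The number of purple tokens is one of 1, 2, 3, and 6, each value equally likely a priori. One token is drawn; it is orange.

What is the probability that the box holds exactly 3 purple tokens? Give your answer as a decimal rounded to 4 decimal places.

0.2500

Compute the likelihood of this draw for each case: P(data | r = 1) = (6/7) = 6/7; P(data | r = 2) = (5/7) = 5/7; P(data | r = 3) = (4/7) = 4/7; P(data | r = 6) = (1/7) = 1/7.
The prior-weighted likelihoods are 1/4 · 6/7 = 3/14, 1/4 · 5/7 = 5/28, 1/4 · 4/7 = 1/7, 1/4 · 1/7 = 1/28; these sum to 4/7.
Therefore the posterior P(r = 3 | data) = (1/7) / (4/7) = 1/4.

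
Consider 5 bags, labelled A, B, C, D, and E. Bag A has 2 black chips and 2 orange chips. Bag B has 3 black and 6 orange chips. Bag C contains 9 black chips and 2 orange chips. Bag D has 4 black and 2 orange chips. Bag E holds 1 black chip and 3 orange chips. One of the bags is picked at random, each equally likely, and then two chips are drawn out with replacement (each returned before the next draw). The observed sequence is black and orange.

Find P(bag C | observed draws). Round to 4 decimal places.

0.1443

Under each hypothesis, the probability of the observed sequence is: P(data | bag A) = (2/4)(2/4) = 0.25; P(data | bag B) = (3/9)(6/9) = 0.22222; P(data | bag C) = (9/11)(2/11) = 0.14876; P(data | bag D) = (4/6)(2/6) = 0.22222; P(data | bag E) = (1/4)(3/4) = 0.1875.
Multiplying each by its prior: 1/5 · 0.25 = 0.05, 1/5 · 0.22222 = 0.044444, 1/5 · 0.14876 = 0.029752, 1/5 · 0.22222 = 0.044444, 1/5 · 0.1875 = 0.0375; these sum to 0.20614.
So P(bag C | data) = (0.029752) / (0.20614) = 0.14433.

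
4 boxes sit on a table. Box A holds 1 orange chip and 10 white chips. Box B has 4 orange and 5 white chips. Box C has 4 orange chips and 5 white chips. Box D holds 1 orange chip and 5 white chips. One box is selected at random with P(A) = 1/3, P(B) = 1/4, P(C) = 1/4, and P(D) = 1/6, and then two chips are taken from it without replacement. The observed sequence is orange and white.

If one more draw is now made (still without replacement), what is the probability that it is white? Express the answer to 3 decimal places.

Compute the likelihood of the observed sequence for each case: P(data | box A) = (1/11)(10/10) = 1/11; P(data | box B) = (4/9)(5/8) = 5/18; P(data | box C) = (4/9)(5/8) = 5/18; P(data | box D) = (1/6)(5/5) = 1/6.
Weighting by the prior gives 1/3 · 1/11 = 1/33, 1/4 · 5/18 = 5/72, 1/4 · 5/18 = 5/72, 1/6 · 1/6 = 1/36; with total 13/66.
The posterior is then P(box A | data) = 2/13, P(box B | data) = 55/156, P(box C | data) = 55/156, P(box D | data) = 11/78.
So P(white next | data) = Σ P(white next | H) P(H | data) = (1)(2/13) + (4/7)(55/156) + (4/7)(55/156) + (1)(11/78) = 127/182.

0.698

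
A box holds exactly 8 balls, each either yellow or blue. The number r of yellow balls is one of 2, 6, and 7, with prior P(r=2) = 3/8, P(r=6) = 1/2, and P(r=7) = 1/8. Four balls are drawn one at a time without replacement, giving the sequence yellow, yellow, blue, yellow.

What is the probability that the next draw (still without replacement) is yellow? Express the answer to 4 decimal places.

0.7949

Compute the likelihood of the observed sequence for each case: P(data | r = 2) = (2/8)(1/7)(6/6)(0/5) = 0; P(data | r = 6) = (6/8)(5/7)(2/6)(4/5) = 1/7; P(data | r = 7) = (7/8)(6/7)(1/6)(5/5) = 1/8.
Weighting by the prior gives 3/8 · 0 = 0, 1/2 · 1/7 = 1/14, 1/8 · 1/8 = 1/64; with total 39/448.
Dividing through by the total gives posterior P(r = 2 | data) = 0, P(r = 6 | data) = 32/39, P(r = 7 | data) = 7/39.
So P(yellow next | data) = Σ P(yellow next | H) P(H | data) = (3/4)(32/39) + (1)(7/39) = 31/39.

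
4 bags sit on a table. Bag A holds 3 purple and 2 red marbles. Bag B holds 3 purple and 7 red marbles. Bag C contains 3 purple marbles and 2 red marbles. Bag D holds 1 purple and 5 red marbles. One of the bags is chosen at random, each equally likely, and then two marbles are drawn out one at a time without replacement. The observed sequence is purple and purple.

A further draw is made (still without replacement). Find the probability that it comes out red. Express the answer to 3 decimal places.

Compute the likelihood of the observed sequence for each case: P(data | bag A) = (3/5)(2/4) = 3/10; P(data | bag B) = (3/10)(2/9) = 1/15; P(data | bag C) = (3/5)(2/4) = 3/10; P(data | bag D) = (1/6)(0/5) = 0.
The prior-weighted likelihoods are 1/4 · 3/10 = 3/40, 1/4 · 1/15 = 1/60, 1/4 · 3/10 = 3/40, 1/4 · 0 = 0; these sum to 1/6.
Normalising, the posterior is P(bag A | data) = 9/20, P(bag B | data) = 1/10, P(bag C | data) = 9/20, P(bag D | data) = 0.
Averaging over the posterior, P(red next | data) = (2/3)(9/20) + (7/8)(1/10) + (2/3)(9/20) = 11/16.

0.688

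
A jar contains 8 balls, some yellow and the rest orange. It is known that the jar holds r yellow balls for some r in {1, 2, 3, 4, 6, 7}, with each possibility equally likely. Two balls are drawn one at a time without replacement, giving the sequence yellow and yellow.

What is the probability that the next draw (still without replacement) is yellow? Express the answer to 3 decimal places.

For each hypothesis, P(data | H) works out to: P(data | r = 1) = (1/8)(0/7) = 0; P(data | r = 2) = (2/8)(1/7) = 1/28; P(data | r = 3) = (3/8)(2/7) = 3/28; P(data | r = 4) = (4/8)(3/7) = 3/14; P(data | r = 6) = (6/8)(5/7) = 15/28; P(data | r = 7) = (7/8)(6/7) = 3/4.
The prior-weighted likelihoods are 1/6 · 0 = 0, 1/6 · 1/28 = 1/168, 1/6 · 3/28 = 1/56, 1/6 · 3/14 = 1/28, 1/6 · 15/28 = 5/56, 1/6 · 3/4 = 1/8; summing to 23/84.
Normalising, the posterior is P(r = 1 | data) = 0, P(r = 2 | data) = 1/46, P(r = 3 | data) = 3/46, P(r = 4 | data) = 3/23, P(r = 6 | data) = 15/46, P(r = 7 | data) = 21/46.
The predictive probability is P(yellow next | data) = (0)(1/46) + (1/6)(3/46) + (1/3)(3/23) + (2/3)(15/46) + (5/6)(21/46) = 15/23.

0.652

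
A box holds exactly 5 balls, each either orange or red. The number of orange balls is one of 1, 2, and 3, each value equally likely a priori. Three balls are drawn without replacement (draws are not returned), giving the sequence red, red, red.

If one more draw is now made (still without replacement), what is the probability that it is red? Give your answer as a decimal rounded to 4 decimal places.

Compute the likelihood of the observed sequence for each case: P(data | r = 1) = (4/5)(3/4)(2/3) = 2/5; P(data | r = 2) = (3/5)(2/4)(1/3) = 1/10; P(data | r = 3) = (2/5)(1/4)(0/3) = 0.
Weighting by the prior gives 1/3 · 2/5 = 2/15, 1/3 · 1/10 = 1/30, 1/3 · 0 = 0; these sum to 1/6.
Normalising, the posterior is P(r = 1 | data) = 4/5, P(r = 2 | data) = 1/5, P(r = 3 | data) = 0.
The predictive probability is P(red next | data) = (1/2)(4/5) + (0)(1/5) = 2/5.

0.4000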